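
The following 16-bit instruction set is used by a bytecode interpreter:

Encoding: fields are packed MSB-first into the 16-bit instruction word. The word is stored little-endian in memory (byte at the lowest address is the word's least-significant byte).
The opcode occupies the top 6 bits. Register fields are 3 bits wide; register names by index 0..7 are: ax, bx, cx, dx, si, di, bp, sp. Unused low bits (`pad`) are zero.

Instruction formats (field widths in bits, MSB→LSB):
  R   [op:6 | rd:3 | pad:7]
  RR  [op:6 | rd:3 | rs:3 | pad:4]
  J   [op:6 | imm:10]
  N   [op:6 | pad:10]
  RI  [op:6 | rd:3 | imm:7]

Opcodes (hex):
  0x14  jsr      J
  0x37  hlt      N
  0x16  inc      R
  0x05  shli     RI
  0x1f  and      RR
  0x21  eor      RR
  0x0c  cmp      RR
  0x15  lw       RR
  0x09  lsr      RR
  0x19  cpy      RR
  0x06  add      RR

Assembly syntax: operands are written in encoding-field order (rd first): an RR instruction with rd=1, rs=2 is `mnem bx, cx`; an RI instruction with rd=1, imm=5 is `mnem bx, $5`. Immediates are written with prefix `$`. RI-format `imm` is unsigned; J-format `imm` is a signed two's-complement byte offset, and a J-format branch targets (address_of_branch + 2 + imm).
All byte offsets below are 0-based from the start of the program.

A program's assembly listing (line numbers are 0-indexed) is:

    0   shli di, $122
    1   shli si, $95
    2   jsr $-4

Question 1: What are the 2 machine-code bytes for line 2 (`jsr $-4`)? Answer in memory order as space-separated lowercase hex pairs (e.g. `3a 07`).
fc 53

L2: jsr op=0x14:6|imm=-4:10 ⇒ 0x53fc ⇒ little fc 53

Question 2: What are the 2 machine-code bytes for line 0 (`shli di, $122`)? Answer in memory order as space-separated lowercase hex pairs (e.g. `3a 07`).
L0: shli op=0x5:6|rd=5:3|imm=122:7 ⇒ 0x16fa ⇒ little fa 16

fa 16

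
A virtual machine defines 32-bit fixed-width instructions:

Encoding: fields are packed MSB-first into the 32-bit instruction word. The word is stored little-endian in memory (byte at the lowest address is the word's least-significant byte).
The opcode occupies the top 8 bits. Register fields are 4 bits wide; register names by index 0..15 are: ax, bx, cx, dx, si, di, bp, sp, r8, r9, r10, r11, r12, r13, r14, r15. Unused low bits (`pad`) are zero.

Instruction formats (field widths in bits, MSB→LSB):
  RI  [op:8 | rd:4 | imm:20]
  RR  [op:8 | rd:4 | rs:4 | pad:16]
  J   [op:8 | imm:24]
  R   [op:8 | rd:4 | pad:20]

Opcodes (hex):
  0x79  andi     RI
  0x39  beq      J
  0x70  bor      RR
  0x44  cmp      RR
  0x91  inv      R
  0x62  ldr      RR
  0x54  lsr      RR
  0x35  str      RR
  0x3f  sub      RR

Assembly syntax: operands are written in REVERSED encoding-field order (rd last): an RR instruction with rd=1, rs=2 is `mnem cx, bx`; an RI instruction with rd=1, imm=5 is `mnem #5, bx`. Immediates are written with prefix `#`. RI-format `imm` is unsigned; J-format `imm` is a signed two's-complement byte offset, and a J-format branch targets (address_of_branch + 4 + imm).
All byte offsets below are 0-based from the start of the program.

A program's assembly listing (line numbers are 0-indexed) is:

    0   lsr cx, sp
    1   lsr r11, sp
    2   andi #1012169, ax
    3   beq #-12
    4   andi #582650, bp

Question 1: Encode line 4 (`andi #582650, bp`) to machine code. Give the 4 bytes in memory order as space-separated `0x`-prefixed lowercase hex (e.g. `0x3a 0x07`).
0xfa 0xe3 0x68 0x79

L4: andi op=0x79:8|rd=6:4|imm=582650:20 ⇒ 0x7968e3fa ⇒ little fa e3 68 79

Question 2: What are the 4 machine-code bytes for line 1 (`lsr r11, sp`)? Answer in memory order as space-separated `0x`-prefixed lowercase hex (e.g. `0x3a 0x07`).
L1: lsr op=0x54:8|rd=7:4|rs=11:4|pad=0:16 ⇒ 0x547b0000 ⇒ little 00 00 7b 54

0x00 0x00 0x7b 0x54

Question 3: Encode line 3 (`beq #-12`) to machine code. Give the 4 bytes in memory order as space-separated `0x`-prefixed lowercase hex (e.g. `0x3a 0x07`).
0xf4 0xff 0xff 0x39

line 3 (beq): pack op=0x39:8|imm=-12:24 = 0x39fffff4; little→ f4 ff ff 39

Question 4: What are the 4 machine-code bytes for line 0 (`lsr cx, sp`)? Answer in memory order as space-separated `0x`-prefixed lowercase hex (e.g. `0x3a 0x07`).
line 0 (lsr): pack op=0x54:8|rd=7:4|rs=2:4|pad=0:16 = 0x54720000; little→ 00 00 72 54

0x00 0x00 0x72 0x54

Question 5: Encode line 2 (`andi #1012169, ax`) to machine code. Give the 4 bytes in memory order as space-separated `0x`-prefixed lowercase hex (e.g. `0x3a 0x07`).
0xc9 0x71 0x0f 0x79

line 2 (andi): pack op=0x79:8|rd=0:4|imm=1012169:20 = 0x790f71c9; little→ c9 71 0f 79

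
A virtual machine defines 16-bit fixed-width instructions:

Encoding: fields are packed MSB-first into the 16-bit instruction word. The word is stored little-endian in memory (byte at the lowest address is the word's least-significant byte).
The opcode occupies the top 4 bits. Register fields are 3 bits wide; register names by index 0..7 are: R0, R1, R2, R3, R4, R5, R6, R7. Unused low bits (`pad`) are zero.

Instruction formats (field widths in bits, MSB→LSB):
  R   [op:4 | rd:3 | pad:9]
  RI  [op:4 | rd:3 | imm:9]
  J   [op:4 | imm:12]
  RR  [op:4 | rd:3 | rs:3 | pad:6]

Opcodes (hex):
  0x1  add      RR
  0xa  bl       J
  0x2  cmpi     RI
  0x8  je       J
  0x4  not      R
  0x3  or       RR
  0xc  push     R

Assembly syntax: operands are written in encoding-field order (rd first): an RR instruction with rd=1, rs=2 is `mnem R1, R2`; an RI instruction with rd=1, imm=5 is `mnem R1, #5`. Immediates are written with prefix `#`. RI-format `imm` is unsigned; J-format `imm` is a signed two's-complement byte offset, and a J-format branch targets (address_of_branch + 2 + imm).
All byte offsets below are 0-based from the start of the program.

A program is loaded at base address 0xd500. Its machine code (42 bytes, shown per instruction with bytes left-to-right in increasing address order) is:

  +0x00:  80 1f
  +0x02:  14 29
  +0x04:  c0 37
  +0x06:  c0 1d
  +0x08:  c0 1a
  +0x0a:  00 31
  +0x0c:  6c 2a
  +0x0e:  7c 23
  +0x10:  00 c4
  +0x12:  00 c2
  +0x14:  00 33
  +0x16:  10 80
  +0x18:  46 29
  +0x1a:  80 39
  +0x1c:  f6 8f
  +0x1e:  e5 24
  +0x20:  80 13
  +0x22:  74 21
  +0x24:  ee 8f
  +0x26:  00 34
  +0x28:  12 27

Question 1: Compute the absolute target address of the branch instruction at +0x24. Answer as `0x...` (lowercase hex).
0xd514

+0x24: ee 8f ⇒ word 0x8fee (little)
  opcode bits[15:12]=0x8: je/J
  imm: (w>>0)&0xfff=0xfee (s12→-18) → #-18
  target = base 0xd500 + off 0x24 + 2 + imm -18 = 0xd514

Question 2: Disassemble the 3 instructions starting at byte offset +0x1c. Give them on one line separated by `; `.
je #-10; cmpi R2, #229; add R1, R6

[1c] f6 8f → 0x8ff6
  opcode bits[15:12]=0x8: je/J
  [11:0] imm=4086 (s12→-10) = #-10
[1e] e5 24 → 0x24e5
  opcode bits[15:12]=0x2: cmpi/RI
  [11:9] rd=2 = R2
  [8:0] imm=229 = #229
[20] 80 13 → 0x1380
  opcode bits[15:12]=0x1: add/RR
  [11:9] rd=1 = R1
  [8:6] rs=6 = R6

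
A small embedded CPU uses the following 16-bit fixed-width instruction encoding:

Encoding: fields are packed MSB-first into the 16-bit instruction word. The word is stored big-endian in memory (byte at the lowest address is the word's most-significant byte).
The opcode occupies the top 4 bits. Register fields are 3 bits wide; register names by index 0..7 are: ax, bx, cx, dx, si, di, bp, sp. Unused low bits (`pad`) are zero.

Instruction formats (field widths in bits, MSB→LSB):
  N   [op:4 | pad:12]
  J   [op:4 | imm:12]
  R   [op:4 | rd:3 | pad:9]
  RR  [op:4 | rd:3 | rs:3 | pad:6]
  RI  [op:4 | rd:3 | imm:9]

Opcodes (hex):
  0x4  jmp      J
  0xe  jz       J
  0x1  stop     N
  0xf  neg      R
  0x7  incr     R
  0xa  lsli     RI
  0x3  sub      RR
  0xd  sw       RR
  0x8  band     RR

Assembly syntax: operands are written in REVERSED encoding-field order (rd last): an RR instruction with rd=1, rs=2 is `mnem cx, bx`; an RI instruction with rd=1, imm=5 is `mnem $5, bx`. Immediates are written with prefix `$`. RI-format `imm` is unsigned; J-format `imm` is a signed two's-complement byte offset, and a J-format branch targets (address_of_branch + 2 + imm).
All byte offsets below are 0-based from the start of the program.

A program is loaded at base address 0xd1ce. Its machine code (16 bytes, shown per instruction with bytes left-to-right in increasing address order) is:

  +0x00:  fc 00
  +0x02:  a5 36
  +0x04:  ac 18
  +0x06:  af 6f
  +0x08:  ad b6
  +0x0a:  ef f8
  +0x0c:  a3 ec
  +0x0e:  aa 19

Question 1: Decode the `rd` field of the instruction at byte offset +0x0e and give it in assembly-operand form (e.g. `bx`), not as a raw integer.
[0e] aa 19 → 0xaa19
  opcode bits[15:12]=0xa: lsli/RI
  rd@[11:9]=0x5 ⇒ di
  imm@[8:0]=0x19 ⇒ $25

di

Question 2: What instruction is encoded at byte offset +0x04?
off 0x04: read ac 18 as big → 0xac18
  top 4b → 0xa → lsli [RI]
  rd: (w>>9)&0x7=0x6 → bp
  imm: (w>>0)&0x1ff=0x18 → $24

lsli $24, bp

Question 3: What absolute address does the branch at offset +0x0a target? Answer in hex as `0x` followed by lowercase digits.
0xd1d2

off 0x0a: read ef f8 as big → 0xeff8
  opcode bits[15:12]=0xe: jz/J
  [11:0] imm=4088 (s12→-8) = $-8
  target = base 0xd1ce + off 0x0a + 2 + imm -8 = 0xd1d2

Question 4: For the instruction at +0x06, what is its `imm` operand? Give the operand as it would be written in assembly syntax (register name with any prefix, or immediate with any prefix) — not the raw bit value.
[06] af 6f → 0xaf6f
  opcode bits[15:12]=0xa: lsli/RI
  rd: (w>>9)&0x7=0x7 → sp
  imm: (w>>0)&0x1ff=0x16f → $367

$367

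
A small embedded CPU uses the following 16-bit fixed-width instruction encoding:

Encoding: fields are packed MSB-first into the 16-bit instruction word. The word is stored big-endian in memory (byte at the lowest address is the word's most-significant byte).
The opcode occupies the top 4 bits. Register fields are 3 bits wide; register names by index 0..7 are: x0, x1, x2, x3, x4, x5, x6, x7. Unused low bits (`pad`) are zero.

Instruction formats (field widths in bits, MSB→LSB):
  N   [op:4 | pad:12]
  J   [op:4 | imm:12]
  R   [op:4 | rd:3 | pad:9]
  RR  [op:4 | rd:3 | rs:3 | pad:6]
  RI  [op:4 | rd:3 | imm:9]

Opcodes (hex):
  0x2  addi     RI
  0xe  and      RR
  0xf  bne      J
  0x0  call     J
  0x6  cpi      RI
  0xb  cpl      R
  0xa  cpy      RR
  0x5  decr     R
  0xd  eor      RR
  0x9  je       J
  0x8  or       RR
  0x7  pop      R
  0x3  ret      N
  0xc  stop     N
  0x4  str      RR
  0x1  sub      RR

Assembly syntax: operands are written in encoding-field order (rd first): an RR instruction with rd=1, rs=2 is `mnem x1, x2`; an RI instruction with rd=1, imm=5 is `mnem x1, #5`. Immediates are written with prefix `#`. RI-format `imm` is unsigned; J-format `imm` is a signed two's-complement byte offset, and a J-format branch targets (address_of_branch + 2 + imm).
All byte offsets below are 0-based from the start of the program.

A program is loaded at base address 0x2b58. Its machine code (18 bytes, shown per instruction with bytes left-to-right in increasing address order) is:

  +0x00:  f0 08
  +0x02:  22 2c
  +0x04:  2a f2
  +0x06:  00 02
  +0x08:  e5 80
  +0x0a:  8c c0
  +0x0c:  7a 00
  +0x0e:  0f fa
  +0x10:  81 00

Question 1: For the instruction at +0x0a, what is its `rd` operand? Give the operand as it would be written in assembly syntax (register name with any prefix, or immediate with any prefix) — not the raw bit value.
x6

[0a] 8c c0 → 0x8cc0
  top 4b → 0x8 → or [RR]
  rd@[11:9]=0x6 ⇒ x6
  rs@[8:6]=0x3 ⇒ x3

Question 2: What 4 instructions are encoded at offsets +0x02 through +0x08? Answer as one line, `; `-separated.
+0x02: 22 2c ⇒ word 0x222c (big)
  top 4b → 0x2 → addi [RI]
  [11:9] rd=1 = x1
  [8:0] imm=44 = #44
+0x04: 2a f2 ⇒ word 0x2af2 (big)
  top 4b → 0x2 → addi [RI]
  [11:9] rd=5 = x5
  [8:0] imm=242 = #242
+0x06: 00 02 ⇒ word 0x0002 (big)
  top 4b → 0x0 → call [J]
  [11:0] imm=2 = #2
+0x08: e5 80 ⇒ word 0xe580 (big)
  top 4b → 0xe → and [RR]
  [11:9] rd=2 = x2
  [8:6] rs=6 = x6

addi x1, #44; addi x5, #242; call #2; and x2, x6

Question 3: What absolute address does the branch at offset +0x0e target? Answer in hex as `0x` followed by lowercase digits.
0x2b62

[0e] 0f fa → 0x0ffa
  opcode bits[15:12]=0x0: call/J
  [11:0] imm=4090 (s12→-6) = #-6
  target = base 0x2b58 + off 0x0e + 2 + imm -6 = 0x2b62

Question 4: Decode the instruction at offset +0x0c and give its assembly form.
+0x0c: 7a 00 ⇒ word 0x7a00 (big)
  top 4b → 0x7 → pop [R]
  [11:9] rd=5 = x5

pop x5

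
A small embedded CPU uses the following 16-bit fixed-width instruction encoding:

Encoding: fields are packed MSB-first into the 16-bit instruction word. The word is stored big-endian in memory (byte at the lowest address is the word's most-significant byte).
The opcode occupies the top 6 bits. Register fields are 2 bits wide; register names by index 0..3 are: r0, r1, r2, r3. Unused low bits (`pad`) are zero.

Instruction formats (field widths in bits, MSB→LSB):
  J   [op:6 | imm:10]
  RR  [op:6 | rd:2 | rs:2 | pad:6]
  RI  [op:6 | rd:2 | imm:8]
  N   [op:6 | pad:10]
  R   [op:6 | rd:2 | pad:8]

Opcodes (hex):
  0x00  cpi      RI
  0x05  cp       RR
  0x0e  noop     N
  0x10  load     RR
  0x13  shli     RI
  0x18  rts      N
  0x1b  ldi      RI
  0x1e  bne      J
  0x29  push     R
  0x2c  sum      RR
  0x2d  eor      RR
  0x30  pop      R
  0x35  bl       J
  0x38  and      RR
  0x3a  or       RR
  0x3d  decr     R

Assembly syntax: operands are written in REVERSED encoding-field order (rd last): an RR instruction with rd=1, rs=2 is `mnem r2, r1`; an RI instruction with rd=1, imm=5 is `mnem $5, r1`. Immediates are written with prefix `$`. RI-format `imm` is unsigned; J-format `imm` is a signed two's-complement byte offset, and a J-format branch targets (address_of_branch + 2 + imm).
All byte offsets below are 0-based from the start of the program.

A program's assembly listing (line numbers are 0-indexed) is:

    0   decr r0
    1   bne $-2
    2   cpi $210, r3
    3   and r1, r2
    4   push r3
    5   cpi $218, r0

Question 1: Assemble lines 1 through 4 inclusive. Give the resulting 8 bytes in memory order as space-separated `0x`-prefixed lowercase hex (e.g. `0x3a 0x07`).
1. bne fields op=0x1e:6|imm=-2:10 → word 7bfeh → 7b fe
2. cpi fields op=0x0:6|rd=3:2|imm=210:8 → word 03d2h → 03 d2
3. and fields op=0x38:6|rd=2:2|rs=1:2|pad=0:6 → word e240h → e2 40
4. push fields op=0x29:6|rd=3:2|pad=0:8 → word a700h → a7 00

0x7b 0xfe 0x03 0xd2 0xe2 0x40 0xa7 0x00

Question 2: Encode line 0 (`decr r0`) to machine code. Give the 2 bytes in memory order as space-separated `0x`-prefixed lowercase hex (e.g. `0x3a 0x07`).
0xf4 0x00

line 0 (decr): pack op=0x3d:6|rd=0:2|pad=0:8 = 0xf400; big→ f4 00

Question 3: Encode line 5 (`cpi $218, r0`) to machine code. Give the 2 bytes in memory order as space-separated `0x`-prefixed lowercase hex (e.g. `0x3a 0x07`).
0x00 0xda

line 5 (cpi): pack op=0x0:6|rd=0:2|imm=218:8 = 0x00da; big→ 00 da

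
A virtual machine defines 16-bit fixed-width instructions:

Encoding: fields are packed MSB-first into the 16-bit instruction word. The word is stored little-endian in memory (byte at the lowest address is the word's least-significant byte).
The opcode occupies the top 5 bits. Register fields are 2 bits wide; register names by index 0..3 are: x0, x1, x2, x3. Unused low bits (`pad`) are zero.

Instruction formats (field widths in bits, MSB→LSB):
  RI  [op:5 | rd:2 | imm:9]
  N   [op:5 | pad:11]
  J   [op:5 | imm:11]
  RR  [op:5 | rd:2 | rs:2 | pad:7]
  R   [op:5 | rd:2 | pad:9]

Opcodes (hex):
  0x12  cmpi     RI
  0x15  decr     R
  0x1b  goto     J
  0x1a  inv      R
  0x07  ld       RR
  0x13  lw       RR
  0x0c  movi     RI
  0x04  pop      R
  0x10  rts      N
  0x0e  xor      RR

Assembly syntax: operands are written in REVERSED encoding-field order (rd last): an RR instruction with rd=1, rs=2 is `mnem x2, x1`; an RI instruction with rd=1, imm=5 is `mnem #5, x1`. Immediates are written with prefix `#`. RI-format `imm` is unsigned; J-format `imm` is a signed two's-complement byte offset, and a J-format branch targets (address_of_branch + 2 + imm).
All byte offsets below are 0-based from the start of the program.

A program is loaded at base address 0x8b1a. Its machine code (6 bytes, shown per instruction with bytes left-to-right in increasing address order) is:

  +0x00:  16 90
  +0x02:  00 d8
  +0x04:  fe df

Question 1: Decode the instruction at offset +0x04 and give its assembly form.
[04] fe df → 0xdffe
  top 5b → 0x1b → goto [J]
  imm@[10:0]=0x7fe (s11→-2) ⇒ #-2

goto #-2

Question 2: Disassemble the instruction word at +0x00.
cmpi #22, x0

off 0x00: read 16 90 as little → 0x9016
  top 5b → 0x12 → cmpi [RI]
  [10:9] rd=0 = x0
  [8:0] imm=22 = #22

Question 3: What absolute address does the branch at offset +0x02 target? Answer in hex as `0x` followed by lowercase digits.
+0x02: 00 d8 ⇒ word 0xd800 (little)
  top 5b → 0x1b → goto [J]
  imm@[10:0]=0x0 ⇒ #0
  target = base 0x8b1a + off 0x02 + 2 + imm 0 = 0x8b1e

0x8b1e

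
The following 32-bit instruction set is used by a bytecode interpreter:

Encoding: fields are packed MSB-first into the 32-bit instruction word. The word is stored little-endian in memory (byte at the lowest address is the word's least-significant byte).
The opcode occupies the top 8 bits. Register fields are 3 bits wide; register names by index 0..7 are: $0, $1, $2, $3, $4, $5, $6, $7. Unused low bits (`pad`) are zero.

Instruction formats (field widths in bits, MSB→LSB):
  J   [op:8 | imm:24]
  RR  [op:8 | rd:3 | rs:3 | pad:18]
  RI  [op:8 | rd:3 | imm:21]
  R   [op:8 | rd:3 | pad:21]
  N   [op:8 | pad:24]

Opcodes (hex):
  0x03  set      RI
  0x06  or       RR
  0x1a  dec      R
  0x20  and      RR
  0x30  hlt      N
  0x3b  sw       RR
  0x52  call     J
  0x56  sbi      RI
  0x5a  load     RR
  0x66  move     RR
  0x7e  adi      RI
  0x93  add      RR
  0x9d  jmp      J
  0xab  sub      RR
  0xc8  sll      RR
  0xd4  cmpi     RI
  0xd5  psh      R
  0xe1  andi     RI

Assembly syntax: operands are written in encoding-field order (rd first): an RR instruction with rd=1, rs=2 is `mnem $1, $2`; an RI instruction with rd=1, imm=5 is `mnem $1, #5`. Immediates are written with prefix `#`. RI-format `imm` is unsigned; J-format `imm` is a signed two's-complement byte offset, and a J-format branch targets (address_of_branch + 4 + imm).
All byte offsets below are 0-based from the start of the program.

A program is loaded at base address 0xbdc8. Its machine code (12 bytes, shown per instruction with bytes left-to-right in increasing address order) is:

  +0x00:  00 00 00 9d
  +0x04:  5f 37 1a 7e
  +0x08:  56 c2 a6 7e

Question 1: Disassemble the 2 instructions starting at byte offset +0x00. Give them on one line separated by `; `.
@+00  little-endian(00 00 00 9d) = 0x9d000000
  top 8b → 0x9d → jmp [J]
  imm@[23:0]=0x0 ⇒ #0
@+04  little-endian(5f 37 1a 7e) = 0x7e1a375f
  top 8b → 0x7e → adi [RI]
  rd@[23:21]=0x0 ⇒ $0
  imm@[20:0]=0x1a375f ⇒ #1718111

jmp #0; adi $0, #1718111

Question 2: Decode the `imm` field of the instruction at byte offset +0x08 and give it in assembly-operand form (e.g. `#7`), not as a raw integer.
#442966

+0x08: 56 c2 a6 7e ⇒ word 0x7ea6c256 (little)
  top 8b → 0x7e → adi [RI]
  [23:21] rd=5 = $5
  [20:0] imm=442966 = #442966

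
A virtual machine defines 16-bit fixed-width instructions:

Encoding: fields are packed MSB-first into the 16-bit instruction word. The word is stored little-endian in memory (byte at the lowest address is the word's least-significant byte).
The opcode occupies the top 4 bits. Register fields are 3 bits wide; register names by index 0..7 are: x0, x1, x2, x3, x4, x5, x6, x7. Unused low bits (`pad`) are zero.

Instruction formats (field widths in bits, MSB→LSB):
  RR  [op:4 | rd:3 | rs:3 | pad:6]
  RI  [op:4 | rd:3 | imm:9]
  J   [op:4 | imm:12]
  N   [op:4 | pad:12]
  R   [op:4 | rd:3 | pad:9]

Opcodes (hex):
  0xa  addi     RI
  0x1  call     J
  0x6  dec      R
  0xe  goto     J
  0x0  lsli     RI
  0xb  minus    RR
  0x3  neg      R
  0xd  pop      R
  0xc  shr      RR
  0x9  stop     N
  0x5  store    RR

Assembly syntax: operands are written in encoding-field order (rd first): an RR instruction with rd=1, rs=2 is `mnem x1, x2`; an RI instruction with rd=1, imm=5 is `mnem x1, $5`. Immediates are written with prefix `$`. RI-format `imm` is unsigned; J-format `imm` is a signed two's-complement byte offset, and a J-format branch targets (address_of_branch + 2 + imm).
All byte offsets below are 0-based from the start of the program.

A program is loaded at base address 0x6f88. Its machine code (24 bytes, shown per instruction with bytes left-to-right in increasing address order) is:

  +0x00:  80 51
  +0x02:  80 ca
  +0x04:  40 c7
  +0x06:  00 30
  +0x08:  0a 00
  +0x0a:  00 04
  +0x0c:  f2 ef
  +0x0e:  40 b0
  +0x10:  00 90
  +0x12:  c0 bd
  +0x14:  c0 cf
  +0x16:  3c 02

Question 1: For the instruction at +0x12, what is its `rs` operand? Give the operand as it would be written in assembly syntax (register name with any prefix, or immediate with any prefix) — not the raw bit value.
x7

@+12  little-endian(c0 bd) = 0xbdc0
  op=0xbdc0>>12=0xb ⇒ minus (RR)
  rd: (w>>9)&0x7=0x6 → x6
  rs: (w>>6)&0x7=0x7 → x7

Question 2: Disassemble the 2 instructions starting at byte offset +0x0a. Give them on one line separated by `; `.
lsli x2, $0; goto $-14

+0x0a: 00 04 ⇒ word 0x0400 (little)
  opcode bits[15:12]=0x0: lsli/RI
  [11:9] rd=2 = x2
  [8:0] imm=0 = $0
+0x0c: f2 ef ⇒ word 0xeff2 (little)
  opcode bits[15:12]=0xe: goto/J
  [11:0] imm=4082 (s12→-14) = $-14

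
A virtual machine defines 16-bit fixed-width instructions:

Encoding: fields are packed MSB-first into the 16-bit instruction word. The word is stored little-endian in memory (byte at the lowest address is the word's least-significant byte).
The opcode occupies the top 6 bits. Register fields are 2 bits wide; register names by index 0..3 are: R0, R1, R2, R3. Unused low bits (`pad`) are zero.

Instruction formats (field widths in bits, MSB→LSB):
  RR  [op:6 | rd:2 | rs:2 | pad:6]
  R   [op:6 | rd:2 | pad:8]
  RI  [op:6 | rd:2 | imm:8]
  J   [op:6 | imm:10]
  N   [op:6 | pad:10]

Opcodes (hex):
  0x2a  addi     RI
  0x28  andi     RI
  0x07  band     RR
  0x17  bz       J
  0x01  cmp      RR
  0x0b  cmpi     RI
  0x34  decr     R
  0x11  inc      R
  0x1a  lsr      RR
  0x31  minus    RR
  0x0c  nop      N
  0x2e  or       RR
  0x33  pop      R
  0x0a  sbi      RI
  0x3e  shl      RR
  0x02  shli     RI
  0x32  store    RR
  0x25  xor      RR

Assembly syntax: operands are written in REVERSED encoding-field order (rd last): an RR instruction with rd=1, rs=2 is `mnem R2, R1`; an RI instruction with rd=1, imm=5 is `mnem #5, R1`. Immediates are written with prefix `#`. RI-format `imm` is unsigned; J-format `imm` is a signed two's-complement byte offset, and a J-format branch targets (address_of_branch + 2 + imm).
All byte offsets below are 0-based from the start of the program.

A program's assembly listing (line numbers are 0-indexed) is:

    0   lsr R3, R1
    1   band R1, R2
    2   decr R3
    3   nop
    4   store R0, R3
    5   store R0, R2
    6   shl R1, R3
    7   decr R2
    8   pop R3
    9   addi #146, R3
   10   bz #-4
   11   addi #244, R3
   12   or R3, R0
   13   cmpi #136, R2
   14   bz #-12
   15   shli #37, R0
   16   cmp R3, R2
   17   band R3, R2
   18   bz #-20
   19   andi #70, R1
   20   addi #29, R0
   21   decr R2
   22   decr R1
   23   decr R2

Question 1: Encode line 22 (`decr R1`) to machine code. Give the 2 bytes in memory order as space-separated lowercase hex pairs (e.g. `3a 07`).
L22: decr op=0x34:6|rd=1:2|pad=0:8 ⇒ 0xd100 ⇒ little 00 d1

00 d1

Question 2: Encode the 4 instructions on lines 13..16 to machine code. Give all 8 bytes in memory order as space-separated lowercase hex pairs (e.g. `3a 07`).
88 2e f4 5f 25 08 c0 06

13. cmpi fields op=0xb:6|rd=2:2|imm=136:8 → word 2e88h → 88 2e
14. bz fields op=0x17:6|imm=-12:10 → word 5ff4h → f4 5f
15. shli fields op=0x2:6|rd=0:2|imm=37:8 → word 0825h → 25 08
16. cmp fields op=0x1:6|rd=2:2|rs=3:2|pad=0:6 → word 06c0h → c0 06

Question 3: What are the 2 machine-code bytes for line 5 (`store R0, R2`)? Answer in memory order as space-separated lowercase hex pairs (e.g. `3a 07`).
00 ca

L5: store op=0x32:6|rd=2:2|rs=0:2|pad=0:6 ⇒ 0xca00 ⇒ little 00 ca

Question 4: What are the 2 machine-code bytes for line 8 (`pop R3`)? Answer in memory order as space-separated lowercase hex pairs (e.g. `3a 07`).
00 cf

8. pop fields op=0x33:6|rd=3:2|pad=0:8 → word cf00h → 00 cf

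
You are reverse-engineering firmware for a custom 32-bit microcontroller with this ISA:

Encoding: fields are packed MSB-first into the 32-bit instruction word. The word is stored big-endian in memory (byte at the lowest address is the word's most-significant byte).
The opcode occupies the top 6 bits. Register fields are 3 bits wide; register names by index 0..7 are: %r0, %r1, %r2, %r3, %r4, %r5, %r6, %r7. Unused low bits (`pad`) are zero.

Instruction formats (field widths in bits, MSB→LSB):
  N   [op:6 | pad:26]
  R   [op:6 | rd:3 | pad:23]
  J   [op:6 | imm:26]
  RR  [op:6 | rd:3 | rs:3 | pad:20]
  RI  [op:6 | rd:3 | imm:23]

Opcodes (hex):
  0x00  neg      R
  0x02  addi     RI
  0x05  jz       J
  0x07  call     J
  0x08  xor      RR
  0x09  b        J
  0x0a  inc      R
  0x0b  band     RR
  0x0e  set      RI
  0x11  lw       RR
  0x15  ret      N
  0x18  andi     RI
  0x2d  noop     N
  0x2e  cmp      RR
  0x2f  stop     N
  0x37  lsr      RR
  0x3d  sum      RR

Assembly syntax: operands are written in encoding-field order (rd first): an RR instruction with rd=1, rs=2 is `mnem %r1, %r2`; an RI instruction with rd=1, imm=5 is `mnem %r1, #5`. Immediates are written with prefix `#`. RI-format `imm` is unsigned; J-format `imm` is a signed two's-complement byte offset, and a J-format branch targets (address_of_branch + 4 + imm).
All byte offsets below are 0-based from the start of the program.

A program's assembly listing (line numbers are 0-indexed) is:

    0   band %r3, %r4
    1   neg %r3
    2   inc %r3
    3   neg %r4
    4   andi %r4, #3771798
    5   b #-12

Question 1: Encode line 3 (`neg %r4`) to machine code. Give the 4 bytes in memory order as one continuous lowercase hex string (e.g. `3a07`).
02000000

L3: neg op=0x0:6|rd=4:3|pad=0:23 ⇒ 0x02000000 ⇒ big 02 00 00 00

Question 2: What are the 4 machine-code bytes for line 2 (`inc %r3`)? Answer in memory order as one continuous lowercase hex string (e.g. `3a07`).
L2: inc op=0xa:6|rd=3:3|pad=0:23 ⇒ 0x29800000 ⇒ big 29 80 00 00

29800000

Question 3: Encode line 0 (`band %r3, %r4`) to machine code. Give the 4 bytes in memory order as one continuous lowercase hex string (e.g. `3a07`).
2dc00000

line 0 (band): pack op=0xb:6|rd=3:3|rs=4:3|pad=0:20 = 0x2dc00000; big→ 2d c0 00 00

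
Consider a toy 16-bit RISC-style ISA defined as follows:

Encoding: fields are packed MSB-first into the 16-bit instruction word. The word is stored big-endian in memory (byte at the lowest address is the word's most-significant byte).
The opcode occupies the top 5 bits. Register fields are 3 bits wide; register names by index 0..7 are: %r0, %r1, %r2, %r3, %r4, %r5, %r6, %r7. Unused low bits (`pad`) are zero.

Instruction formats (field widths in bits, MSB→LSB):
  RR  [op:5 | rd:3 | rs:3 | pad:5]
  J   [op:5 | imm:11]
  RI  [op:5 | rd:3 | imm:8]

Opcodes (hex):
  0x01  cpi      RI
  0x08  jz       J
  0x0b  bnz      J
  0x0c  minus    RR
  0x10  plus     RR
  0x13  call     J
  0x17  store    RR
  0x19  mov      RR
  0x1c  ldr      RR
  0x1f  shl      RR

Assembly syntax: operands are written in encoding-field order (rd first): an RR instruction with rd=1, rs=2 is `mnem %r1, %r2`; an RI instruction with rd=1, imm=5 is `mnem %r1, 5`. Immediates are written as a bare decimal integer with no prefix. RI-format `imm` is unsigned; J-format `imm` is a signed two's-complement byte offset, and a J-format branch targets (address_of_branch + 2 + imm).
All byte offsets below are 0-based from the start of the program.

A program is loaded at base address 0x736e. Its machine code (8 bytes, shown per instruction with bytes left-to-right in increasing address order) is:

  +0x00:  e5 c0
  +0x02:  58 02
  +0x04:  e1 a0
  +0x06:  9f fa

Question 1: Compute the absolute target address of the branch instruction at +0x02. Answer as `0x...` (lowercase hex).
0x7374

[02] 58 02 → 0x5802
  opcode bits[15:11]=0xb: bnz/J
  [10:0] imm=2 = 2
  target = base 0x736e + off 0x02 + 2 + imm 2 = 0x7374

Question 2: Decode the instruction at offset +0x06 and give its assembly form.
call -6

[06] 9f fa → 0x9ffa
  opcode bits[15:11]=0x13: call/J
  imm@[10:0]=0x7fa (s11→-6) ⇒ -6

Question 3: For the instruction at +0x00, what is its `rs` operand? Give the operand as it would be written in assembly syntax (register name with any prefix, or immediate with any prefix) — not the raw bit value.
%r6

+0x00: e5 c0 ⇒ word 0xe5c0 (big)
  opcode bits[15:11]=0x1c: ldr/RR
  [10:8] rd=5 = %r5
  [7:5] rs=6 = %r6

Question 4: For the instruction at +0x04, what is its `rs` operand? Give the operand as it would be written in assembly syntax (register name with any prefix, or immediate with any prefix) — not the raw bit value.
%r5

[04] e1 a0 → 0xe1a0
  top 5b → 0x1c → ldr [RR]
  rd@[10:8]=0x1 ⇒ %r1
  rs@[7:5]=0x5 ⇒ %r5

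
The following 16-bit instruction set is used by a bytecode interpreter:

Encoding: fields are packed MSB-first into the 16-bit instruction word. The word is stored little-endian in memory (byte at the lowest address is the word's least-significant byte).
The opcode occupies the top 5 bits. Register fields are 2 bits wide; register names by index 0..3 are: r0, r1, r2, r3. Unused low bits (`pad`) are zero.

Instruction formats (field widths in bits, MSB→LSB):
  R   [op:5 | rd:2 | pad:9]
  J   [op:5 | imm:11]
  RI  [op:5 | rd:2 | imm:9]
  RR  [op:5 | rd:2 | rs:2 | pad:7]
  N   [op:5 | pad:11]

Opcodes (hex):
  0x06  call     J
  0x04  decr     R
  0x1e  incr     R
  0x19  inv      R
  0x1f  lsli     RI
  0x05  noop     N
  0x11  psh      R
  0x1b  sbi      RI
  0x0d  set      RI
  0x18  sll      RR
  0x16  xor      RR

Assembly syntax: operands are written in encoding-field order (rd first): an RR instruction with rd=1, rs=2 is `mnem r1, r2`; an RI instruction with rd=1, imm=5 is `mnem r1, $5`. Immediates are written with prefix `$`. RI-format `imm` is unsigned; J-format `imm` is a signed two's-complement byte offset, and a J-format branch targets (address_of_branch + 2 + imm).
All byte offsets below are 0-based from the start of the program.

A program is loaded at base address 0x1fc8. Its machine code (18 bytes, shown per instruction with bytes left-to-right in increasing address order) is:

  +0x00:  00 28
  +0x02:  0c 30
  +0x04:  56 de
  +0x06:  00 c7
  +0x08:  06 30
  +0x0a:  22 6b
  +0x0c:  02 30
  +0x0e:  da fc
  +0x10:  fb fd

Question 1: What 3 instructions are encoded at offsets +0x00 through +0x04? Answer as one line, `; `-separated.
noop; call $12; sbi r3, $86

[00] 00 28 → 0x2800
  top 5b → 0x5 → noop [N]
[02] 0c 30 → 0x300c
  top 5b → 0x6 → call [J]
  imm@[10:0]=0xc ⇒ $12
[04] 56 de → 0xde56
  top 5b → 0x1b → sbi [RI]
  rd@[10:9]=0x3 ⇒ r3
  imm@[8:0]=0x56 ⇒ $86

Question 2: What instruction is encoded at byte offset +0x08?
@+08  little-endian(06 30) = 0x3006
  top 5b → 0x6 → call [J]
  imm: (w>>0)&0x7ff=0x6 → $6

call $6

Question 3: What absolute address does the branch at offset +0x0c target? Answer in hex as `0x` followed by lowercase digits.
@+0c  little-endian(02 30) = 0x3002
  opcode bits[15:11]=0x6: call/J
  imm: (w>>0)&0x7ff=0x2 → $2
  target = base 0x1fc8 + off 0x0c + 2 + imm 2 = 0x1fd8

0x1fd8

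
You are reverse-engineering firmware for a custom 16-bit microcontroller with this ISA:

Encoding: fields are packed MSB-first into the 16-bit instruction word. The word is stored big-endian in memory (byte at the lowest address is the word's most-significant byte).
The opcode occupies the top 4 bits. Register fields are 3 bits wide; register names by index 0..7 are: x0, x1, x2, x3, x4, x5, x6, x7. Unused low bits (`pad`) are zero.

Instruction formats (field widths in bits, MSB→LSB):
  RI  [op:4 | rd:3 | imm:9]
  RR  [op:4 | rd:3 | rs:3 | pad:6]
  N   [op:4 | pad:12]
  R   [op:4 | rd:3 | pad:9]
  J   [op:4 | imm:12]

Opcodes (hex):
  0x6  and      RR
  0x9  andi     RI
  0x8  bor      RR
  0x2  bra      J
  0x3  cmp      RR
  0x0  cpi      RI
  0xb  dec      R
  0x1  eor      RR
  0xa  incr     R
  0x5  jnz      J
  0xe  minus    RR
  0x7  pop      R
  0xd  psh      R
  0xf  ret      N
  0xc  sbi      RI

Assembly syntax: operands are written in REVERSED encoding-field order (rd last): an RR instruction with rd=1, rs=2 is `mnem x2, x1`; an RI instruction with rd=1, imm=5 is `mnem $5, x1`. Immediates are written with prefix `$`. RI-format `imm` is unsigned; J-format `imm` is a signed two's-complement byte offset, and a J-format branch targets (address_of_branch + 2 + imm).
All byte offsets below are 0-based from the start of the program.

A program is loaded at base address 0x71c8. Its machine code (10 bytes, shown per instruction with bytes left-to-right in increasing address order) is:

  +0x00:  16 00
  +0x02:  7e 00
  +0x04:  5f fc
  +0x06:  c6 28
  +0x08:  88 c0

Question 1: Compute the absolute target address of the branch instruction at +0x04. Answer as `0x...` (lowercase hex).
0x71ca

off 0x04: read 5f fc as big → 0x5ffc
  op=0x5ffc>>12=0x5 ⇒ jnz (J)
  imm@[11:0]=0xffc (s12→-4) ⇒ $-4
  target = base 0x71c8 + off 0x04 + 2 + imm -4 = 0x71ca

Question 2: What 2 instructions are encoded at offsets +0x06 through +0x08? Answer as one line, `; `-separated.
off 0x06: read c6 28 as big → 0xc628
  opcode bits[15:12]=0xc: sbi/RI
  rd: (w>>9)&0x7=0x3 → x3
  imm: (w>>0)&0x1ff=0x28 → $40
off 0x08: read 88 c0 as big → 0x88c0
  opcode bits[15:12]=0x8: bor/RR
  rd: (w>>9)&0x7=0x4 → x4
  rs: (w>>6)&0x7=0x3 → x3

sbi $40, x3; bor x3, x4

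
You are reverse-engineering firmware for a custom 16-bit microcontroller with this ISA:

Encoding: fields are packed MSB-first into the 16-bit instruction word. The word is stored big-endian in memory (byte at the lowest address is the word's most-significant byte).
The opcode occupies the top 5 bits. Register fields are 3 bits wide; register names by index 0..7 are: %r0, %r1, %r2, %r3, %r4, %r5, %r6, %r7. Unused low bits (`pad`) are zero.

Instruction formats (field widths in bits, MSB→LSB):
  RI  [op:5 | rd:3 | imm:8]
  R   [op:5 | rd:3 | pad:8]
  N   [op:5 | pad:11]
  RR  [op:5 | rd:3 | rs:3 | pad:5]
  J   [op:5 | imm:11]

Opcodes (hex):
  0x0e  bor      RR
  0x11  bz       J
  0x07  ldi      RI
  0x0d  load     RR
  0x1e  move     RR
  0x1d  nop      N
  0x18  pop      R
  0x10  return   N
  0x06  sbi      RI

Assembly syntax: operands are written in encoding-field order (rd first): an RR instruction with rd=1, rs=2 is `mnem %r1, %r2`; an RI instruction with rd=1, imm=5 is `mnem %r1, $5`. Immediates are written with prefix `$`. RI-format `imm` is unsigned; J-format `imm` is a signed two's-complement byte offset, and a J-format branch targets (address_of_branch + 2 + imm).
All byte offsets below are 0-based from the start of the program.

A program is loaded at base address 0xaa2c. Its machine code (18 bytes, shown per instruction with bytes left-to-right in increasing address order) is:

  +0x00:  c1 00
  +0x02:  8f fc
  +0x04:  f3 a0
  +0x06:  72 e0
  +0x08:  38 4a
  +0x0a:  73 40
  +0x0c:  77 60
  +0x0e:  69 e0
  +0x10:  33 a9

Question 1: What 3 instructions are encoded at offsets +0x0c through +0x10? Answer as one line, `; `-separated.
bor %r7, %r3; load %r1, %r7; sbi %r3, $169

off 0x0c: read 77 60 as big → 0x7760
  op=0x7760>>11=0xe ⇒ bor (RR)
  rd@[10:8]=0x7 ⇒ %r7
  rs@[7:5]=0x3 ⇒ %r3
off 0x0e: read 69 e0 as big → 0x69e0
  op=0x69e0>>11=0xd ⇒ load (RR)
  rd@[10:8]=0x1 ⇒ %r1
  rs@[7:5]=0x7 ⇒ %r7
off 0x10: read 33 a9 as big → 0x33a9
  op=0x33a9>>11=0x6 ⇒ sbi (RI)
  rd@[10:8]=0x3 ⇒ %r3
  imm@[7:0]=0xa9 ⇒ $169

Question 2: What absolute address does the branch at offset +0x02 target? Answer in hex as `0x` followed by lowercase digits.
[02] 8f fc → 0x8ffc
  top 5b → 0x11 → bz [J]
  imm: (w>>0)&0x7ff=0x7fc (s11→-4) → $-4
  target = base 0xaa2c + off 0x02 + 2 + imm -4 = 0xaa2c

0xaa2c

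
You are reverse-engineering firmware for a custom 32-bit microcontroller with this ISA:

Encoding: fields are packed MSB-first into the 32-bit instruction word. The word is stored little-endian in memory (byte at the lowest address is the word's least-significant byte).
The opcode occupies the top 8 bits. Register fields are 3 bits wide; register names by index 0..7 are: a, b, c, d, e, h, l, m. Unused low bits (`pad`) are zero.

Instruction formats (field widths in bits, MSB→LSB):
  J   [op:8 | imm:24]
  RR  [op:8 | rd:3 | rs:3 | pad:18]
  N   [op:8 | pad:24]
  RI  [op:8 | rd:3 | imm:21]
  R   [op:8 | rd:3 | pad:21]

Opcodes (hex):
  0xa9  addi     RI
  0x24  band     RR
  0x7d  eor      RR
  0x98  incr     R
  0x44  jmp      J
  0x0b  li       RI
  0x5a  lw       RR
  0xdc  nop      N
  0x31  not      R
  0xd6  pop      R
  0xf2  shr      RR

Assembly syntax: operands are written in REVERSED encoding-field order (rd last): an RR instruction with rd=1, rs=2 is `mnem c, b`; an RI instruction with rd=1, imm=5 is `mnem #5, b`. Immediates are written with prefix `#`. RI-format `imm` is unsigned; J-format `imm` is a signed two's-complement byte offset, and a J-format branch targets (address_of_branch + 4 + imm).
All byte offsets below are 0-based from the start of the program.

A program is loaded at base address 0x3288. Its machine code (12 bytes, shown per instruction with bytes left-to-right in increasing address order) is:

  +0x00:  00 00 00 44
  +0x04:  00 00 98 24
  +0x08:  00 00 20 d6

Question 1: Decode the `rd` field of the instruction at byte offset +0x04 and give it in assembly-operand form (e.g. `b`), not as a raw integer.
off 0x04: read 00 00 98 24 as little → 0x24980000
  op=0x24980000>>24=0x24 ⇒ band (RR)
  [23:21] rd=4 = e
  [20:18] rs=6 = l

e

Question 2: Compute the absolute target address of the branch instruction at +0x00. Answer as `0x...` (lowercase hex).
0x328c

@+00  little-endian(00 00 00 44) = 0x44000000
  op=0x44000000>>24=0x44 ⇒ jmp (J)
  [23:0] imm=0 = #0
  target = base 0x3288 + off 0x00 + 4 + imm 0 = 0x328c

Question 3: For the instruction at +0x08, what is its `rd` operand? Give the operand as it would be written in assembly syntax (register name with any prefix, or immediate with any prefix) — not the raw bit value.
b

[08] 00 00 20 d6 → 0xd6200000
  top 8b → 0xd6 → pop [R]
  [23:21] rd=1 = b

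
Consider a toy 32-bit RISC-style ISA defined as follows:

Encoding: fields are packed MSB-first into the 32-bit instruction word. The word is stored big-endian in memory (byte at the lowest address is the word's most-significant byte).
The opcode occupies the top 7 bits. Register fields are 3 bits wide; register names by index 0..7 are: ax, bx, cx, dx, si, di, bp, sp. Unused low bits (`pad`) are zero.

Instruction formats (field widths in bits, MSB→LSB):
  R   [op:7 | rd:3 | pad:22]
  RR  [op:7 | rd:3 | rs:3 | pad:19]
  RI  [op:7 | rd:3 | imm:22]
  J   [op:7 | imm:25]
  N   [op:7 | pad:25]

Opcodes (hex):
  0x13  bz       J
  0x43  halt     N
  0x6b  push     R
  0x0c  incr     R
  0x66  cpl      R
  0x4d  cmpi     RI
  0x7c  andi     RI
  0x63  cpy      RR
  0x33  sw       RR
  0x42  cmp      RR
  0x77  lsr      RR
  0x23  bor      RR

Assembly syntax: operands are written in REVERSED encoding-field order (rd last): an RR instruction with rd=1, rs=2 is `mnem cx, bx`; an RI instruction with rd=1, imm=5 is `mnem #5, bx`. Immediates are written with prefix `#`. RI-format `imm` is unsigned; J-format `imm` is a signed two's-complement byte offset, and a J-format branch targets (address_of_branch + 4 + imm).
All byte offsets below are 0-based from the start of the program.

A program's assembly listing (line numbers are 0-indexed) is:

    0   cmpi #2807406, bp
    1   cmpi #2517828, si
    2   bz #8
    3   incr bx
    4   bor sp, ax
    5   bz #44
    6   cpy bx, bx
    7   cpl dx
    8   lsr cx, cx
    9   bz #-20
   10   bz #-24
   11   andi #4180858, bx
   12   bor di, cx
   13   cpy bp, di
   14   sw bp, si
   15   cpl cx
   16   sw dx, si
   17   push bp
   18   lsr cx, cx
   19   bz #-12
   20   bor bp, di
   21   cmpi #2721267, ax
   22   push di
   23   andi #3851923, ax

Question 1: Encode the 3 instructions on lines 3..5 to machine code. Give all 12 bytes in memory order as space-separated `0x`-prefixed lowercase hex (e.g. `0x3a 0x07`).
line 3 (incr): pack op=0xc:7|rd=1:3|pad=0:22 = 0x18400000; big→ 18 40 00 00
line 4 (bor): pack op=0x23:7|rd=0:3|rs=7:3|pad=0:19 = 0x46380000; big→ 46 38 00 00
line 5 (bz): pack op=0x13:7|imm=44:25 = 0x2600002c; big→ 26 00 00 2c

0x18 0x40 0x00 0x00 0x46 0x38 0x00 0x00 0x26 0x00 0x00 0x2c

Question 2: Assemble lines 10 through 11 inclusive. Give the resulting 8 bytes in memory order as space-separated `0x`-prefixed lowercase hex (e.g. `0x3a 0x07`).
L10: bz op=0x13:7|imm=-24:25 ⇒ 0x27ffffe8 ⇒ big 27 ff ff e8
L11: andi op=0x7c:7|rd=1:3|imm=4180858:22 ⇒ 0xf87fcb7a ⇒ big f8 7f cb 7a

0x27 0xff 0xff 0xe8 0xf8 0x7f 0xcb 0x7a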